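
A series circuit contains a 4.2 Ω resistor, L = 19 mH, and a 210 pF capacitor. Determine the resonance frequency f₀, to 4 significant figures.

79.68 kHz

ω₀ = 1/√(LC) = 1/√(0.019 × 2.1e-10) = 500600 rad/s
f₀ = ω₀/(2π) = 79.68 kHz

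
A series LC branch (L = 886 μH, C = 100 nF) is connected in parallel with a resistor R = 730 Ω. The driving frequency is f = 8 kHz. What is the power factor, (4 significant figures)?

0.2069

ω = 2πf = 50270 rad/s
X_L = ωL = 44.54 Ω
X_C = 1/(ωC) = 198.9 Ω
Branch 1: Z₁ = R = 730.0 Ω
Branch 2 (series LC): Z₂ = j(X_L − X_C) = −j154.4 Ω
Parallel: Z = Z₁Z₂/(Z₁+Z₂), |Z| = 151.1 Ω, ∠Z = -78.06°
cos φ = cos(-78.06°) = 0.2069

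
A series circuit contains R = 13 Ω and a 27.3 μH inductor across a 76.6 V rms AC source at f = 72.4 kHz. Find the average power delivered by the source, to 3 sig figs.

ω = 2πf = 454900 rad/s
X_L = ωL = 12.4 Ω
Z = 13.0 + j12.4 Ω
|Z| = √(13.0² + 12.4²) = 18.0 Ω
∠Z = arctan(12.4/13.0) = 43.7°
I = V/|Z| = 4.26 A
P = VI cos φ = 76.6 × 4.26 × cos(43.7°) = 236 W

236 W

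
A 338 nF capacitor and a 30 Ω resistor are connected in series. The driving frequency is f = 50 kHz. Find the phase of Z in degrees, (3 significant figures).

-17.4°

ω = 2πf = 314200 rad/s
X_C = 1/(ωC) = 9.42 Ω
Z = 30.0 − j9.42 Ω
|Z| = √(30.0² + 9.42²) = 31.4 Ω
∠Z = arctan(-9.42/30.0) = -17.4°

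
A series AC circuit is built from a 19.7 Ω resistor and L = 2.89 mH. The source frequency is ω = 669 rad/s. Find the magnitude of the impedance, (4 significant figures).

X_L = ωL = 1.933 Ω
Z = 19.70 + j1.933 Ω
|Z| = √(19.70² + 1.933²) = 19.79 Ω

19.79 Ω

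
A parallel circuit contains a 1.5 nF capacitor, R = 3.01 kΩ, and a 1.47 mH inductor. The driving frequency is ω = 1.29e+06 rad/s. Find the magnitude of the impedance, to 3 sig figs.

691 Ω

X_L = ωL = 1900 Ω
X_C = 1/(ωC) = 517 Ω
Parallel: admittances add. Y = 1/R + 1/(jωL) + jωC
Y = (0.000332 + j0.00141) S
|Y| = 0.00145 S → |Z| = 1/|Y| = 691 Ω, ∠Z = −∠Y = -76.7°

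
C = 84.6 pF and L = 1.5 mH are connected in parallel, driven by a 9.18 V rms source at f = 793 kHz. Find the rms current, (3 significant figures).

2.64 mA

ω = 2πf = 4.983e+06 rad/s
X_L = ωL = 7470 Ω
X_C = 1/(ωC) = 2370 Ω
Parallel: admittances add. Y = 1/(jωL) + jωC
Y = (0 + j0.000288) S
|Y| = 0.000288 S → |Z| = 1/|Y| = 3480 Ω, ∠Z = −∠Y = -90.0°
I = V/|Z| = 9.18/3480 = 2.64 mA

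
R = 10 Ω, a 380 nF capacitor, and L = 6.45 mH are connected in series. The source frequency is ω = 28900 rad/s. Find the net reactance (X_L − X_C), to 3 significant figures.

95.3 Ω

X_L = ωL = 186 Ω
X_C = 1/(ωC) = 91.1 Ω
X = 186 − 91.1 = 95.3 Ω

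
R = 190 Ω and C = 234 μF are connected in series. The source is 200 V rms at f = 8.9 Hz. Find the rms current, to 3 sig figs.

ω = 2πf = 55.92 rad/s
X_C = 1/(ωC) = 76.4 Ω
Z = 190 − j76.4 Ω
|Z| = √(190² + 76.4²) = 205 Ω
I = V/|Z| = 200/205 = 977 mA

977 mA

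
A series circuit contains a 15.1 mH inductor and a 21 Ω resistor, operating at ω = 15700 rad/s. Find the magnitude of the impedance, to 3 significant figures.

238 Ω

X_L = ωL = 237 Ω
Z = 21.0 + j237 Ω
|Z| = √(21.0² + 237²) = 238 Ω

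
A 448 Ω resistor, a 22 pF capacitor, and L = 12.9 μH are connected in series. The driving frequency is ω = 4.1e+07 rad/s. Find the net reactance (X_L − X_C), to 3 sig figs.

-580 Ω

X_L = ωL = 529 Ω
X_C = 1/(ωC) = 1110 Ω
X = 529 − 1110 = -580 Ω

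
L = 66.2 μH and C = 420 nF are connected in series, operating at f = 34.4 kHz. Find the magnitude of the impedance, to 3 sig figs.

3.29 Ω

ω = 2πf = 216100 rad/s
X_L = ωL = 14.3 Ω
X_C = 1/(ωC) = 11.0 Ω
Net reactance X = X_L − X_C = 3.29 Ω
Z = j3.29 Ω
|Z| = √(0² + 3.29²) = 3.29 Ω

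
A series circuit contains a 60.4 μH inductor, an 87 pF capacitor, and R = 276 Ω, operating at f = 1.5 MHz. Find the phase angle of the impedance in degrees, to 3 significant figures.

ω = 2πf = 9.425e+06 rad/s
X_L = ωL = 569 Ω
X_C = 1/(ωC) = 1220 Ω
Net reactance X = X_L − X_C = -650 Ω
Z = 276 − j650 Ω
|Z| = √(276² + 650²) = 706 Ω
∠Z = arctan(-650/276) = -67.0°

-67.0°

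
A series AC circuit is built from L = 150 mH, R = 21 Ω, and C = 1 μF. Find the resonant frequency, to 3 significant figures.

411 Hz

ω₀ = 1/√(LC) = 1/√(0.15 × 1e-06) = 2582 rad/s
f₀ = ω₀/(2π) = 411 Hz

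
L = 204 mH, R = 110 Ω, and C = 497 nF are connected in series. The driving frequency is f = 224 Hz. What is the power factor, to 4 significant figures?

0.09584

ω = 2πf = 1407 rad/s
X_L = ωL = 287.1 Ω
X_C = 1/(ωC) = 1430 Ω
Net reactance X = X_L − X_C = -1142 Ω
Z = 110.0 − j1142 Ω
|Z| = √(110.0² + 1142²) = 1148 Ω
∠Z = arctan(-1142/110.0) = -84.50°
cos φ = cos(-84.50°) = 0.09584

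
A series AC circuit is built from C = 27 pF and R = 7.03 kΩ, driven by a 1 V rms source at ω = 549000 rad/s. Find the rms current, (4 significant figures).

14.74 μA

X_C = 1/(ωC) = 67460 Ω
Z = 7030 − j67460 Ω
|Z| = √(7030² + 67460²) = 67830 Ω
I = V/|Z| = 1/67830 = 14.74 μA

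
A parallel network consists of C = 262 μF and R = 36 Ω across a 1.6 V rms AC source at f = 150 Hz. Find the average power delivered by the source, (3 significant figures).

71.1 mW

ω = 2πf = 942.5 rad/s
X_C = 1/(ωC) = 4.05 Ω
Parallel: admittances add. Y = 1/R + jωC
Y = (0.0278 + j0.247) S
|Y| = 0.248 S → |Z| = 1/|Y| = 4.02 Ω, ∠Z = −∠Y = -83.6°
I = V/|Z| = 398 mA
P = VI cos φ = 1.6 × 0.398 × cos(-83.6°) = 71.1 mW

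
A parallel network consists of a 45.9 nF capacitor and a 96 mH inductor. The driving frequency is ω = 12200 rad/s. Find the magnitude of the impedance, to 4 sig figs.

3403 Ω

X_L = ωL = 1171 Ω
X_C = 1/(ωC) = 1786 Ω
Parallel: admittances add. Y = 1/(jωL) + jωC
Y = (0 − j0.0002938) S
|Y| = 0.0002938 S → |Z| = 1/|Y| = 3403 Ω, ∠Z = −∠Y = 90.00°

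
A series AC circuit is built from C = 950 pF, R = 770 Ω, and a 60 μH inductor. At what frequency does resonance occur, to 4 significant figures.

ω₀ = 1/√(LC) = 1/√(6e-05 × 9.5e-10) = 4.189e+06 rad/s
f₀ = ω₀/(2π) = 666.6 kHz

666.6 kHz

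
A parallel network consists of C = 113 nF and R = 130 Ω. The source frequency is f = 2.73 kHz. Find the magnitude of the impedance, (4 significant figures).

126.1 Ω

ω = 2πf = 17150 rad/s
X_C = 1/(ωC) = 515.9 Ω
Parallel: admittances add. Y = 1/R + jωC
Y = (0.007692 + j0.001938) S
|Y| = 0.007933 S → |Z| = 1/|Y| = 126.1 Ω, ∠Z = −∠Y = -14.14°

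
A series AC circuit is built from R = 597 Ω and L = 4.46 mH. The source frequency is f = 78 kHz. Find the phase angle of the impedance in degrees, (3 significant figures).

ω = 2πf = 490100 rad/s
X_L = ωL = 2190 Ω
Z = 597 + j2190 Ω
|Z| = √(597² + 2190²) = 2270 Ω
∠Z = arctan(2190/597) = 74.7°

74.7°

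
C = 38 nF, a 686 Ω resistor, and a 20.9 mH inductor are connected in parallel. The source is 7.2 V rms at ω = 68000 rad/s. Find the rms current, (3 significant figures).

17.1 mA

X_L = ωL = 1420 Ω
X_C = 1/(ωC) = 387 Ω
Parallel: admittances add. Y = 1/R + 1/(jωL) + jωC
Y = (0.00146 + j0.00188) S
|Y| = 0.00238 S → |Z| = 1/|Y| = 420 Ω, ∠Z = −∠Y = -52.2°
I = V/|Z| = 7.2/420 = 17.1 mA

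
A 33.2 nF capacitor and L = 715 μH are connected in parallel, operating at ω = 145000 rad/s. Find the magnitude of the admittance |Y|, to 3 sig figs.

X_L = ωL = 104 Ω
X_C = 1/(ωC) = 208 Ω
Parallel: admittances add. Y = 1/(jωL) + jωC
Y = (0 − j0.00483) S
|Y| = 0.00483 S → |Z| = 1/|Y| = 207 Ω, ∠Z = −∠Y = 90.0°

4.83 mS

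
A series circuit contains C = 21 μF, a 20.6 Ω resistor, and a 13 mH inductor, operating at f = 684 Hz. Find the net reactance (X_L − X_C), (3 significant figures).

ω = 2πf = 4298 rad/s
X_L = ωL = 55.9 Ω
X_C = 1/(ωC) = 11.1 Ω
X = 55.9 − 11.1 = 44.8 Ω

44.8 Ω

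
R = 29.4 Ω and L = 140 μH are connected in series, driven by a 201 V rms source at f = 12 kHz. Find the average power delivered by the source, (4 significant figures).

1.217 kW

ω = 2πf = 75400 rad/s
X_L = ωL = 10.56 Ω
Z = 29.40 + j10.56 Ω
|Z| = √(29.40² + 10.56²) = 31.24 Ω
∠Z = arctan(10.56/29.40) = 19.75°
I = V/|Z| = 6.435 A
P = VI cos φ = 201 × 6.435 × cos(19.75°) = 1.217 kW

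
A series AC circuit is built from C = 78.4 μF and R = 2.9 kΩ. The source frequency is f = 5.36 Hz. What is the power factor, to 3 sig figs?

0.992

ω = 2πf = 33.68 rad/s
X_C = 1/(ωC) = 379 Ω
Z = 2900 − j379 Ω
|Z| = √(2900² + 379²) = 2920 Ω
∠Z = arctan(-379/2900) = -7.44°
cos φ = cos(-7.44°) = 0.992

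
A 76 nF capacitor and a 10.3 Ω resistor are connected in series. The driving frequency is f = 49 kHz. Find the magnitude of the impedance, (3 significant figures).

44.0 Ω

ω = 2πf = 307900 rad/s
X_C = 1/(ωC) = 42.7 Ω
Z = 10.3 − j42.7 Ω
|Z| = √(10.3² + 42.7²) = 44.0 Ω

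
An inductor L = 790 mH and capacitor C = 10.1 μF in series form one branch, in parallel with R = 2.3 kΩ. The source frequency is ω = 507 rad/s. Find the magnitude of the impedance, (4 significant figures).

X_L = ωL = 400.5 Ω
X_C = 1/(ωC) = 195.3 Ω
Branch 1: Z₁ = R = 2300 Ω
Branch 2 (series LC): Z₂ = j(X_L − X_C) = j205.2 Ω
Parallel: Z = Z₁Z₂/(Z₁+Z₂), |Z| = 204.4 Ω, ∠Z = 84.90°

204.4 Ω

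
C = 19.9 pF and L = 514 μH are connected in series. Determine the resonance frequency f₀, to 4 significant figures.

ω₀ = 1/√(LC) = 1/√(0.000514 × 1.99e-11) = 9.888e+06 rad/s
f₀ = ω₀/(2π) = 1.574 MHz

1.574 MHz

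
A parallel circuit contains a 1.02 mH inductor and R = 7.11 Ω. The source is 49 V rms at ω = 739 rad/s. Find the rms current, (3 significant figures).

65.4 A

X_L = ωL = 0.754 Ω
Parallel: admittances add. Y = 1/R + 1/(jωL)
Y = (0.141 − j1.33) S
|Y| = 1.33 S → |Z| = 1/|Y| = 0.750 Ω, ∠Z = −∠Y = 83.9°
I = V/|Z| = 49/0.750 = 65.4 A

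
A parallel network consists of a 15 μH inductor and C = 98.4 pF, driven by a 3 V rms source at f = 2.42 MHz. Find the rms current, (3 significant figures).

8.66 mA

ω = 2πf = 1.521e+07 rad/s
X_L = ωL = 228 Ω
X_C = 1/(ωC) = 668 Ω
Parallel: admittances add. Y = 1/(jωL) + jωC
Y = (0 − j0.00289) S
|Y| = 0.00289 S → |Z| = 1/|Y| = 346 Ω, ∠Z = −∠Y = 90.0°
I = V/|Z| = 3/346 = 8.66 mA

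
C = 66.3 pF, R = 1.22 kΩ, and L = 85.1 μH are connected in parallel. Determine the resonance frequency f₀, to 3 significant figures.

ω₀ = 1/√(LC) = 1/√(8.51e-05 × 6.63e-11) = 1.331e+07 rad/s
f₀ = ω₀/(2π) = 2.12 MHz

2.12 MHz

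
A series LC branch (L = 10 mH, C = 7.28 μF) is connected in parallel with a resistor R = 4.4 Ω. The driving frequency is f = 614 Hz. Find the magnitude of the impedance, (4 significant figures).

ω = 2πf = 3858 rad/s
X_L = ωL = 38.58 Ω
X_C = 1/(ωC) = 35.61 Ω
Branch 1: Z₁ = R = 4.400 Ω
Branch 2 (series LC): Z₂ = j(X_L − X_C) = j2.973 Ω
Parallel: Z = Z₁Z₂/(Z₁+Z₂), |Z| = 2.463 Ω, ∠Z = 55.95°

2.463 Ω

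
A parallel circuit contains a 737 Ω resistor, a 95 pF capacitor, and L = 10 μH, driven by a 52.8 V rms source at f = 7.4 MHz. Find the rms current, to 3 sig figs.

139 mA

ω = 2πf = 4.65e+07 rad/s
X_L = ωL = 465 Ω
X_C = 1/(ωC) = 226 Ω
Parallel: admittances add. Y = 1/R + 1/(jωL) + jωC
Y = (0.00136 + j0.00227) S
|Y| = 0.00264 S → |Z| = 1/|Y| = 379 Ω, ∠Z = −∠Y = -59.1°
I = V/|Z| = 52.8/379 = 139 mA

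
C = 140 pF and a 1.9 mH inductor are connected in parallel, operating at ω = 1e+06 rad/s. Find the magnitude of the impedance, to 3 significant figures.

2590 Ω

X_L = ωL = 1900 Ω
X_C = 1/(ωC) = 7140 Ω
Parallel: admittances add. Y = 1/(jωL) + jωC
Y = (0 − j0.000386) S
|Y| = 0.000386 S → |Z| = 1/|Y| = 2590 Ω, ∠Z = −∠Y = 90.0°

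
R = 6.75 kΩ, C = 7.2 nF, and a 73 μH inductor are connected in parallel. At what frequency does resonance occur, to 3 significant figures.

ω₀ = 1/√(LC) = 1/√(7.3e-05 × 7.2e-09) = 1.379e+06 rad/s
f₀ = ω₀/(2π) = 220 kHz

220 kHz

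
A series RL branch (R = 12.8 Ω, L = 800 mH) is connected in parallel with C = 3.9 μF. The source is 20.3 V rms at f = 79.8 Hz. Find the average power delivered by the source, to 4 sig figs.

ω = 2πf = 501.4 rad/s
X_L = ωL = 401.1 Ω
X_C = 1/(ωC) = 511.4 Ω
Branch 1 (R+jX_L): Z₁ = 12.80 + j401.1 Ω, |Z₁| = 401.3 Ω
Branch 2 (−jX_C): Z₂ = −j511.4 Ω
Parallel: Z = Z₁Z₂/(Z₁+Z₂), |Z| = 1849 Ω, ∠Z = 81.55°
I = V/|Z| = 10.98 mA
P = VI cos φ = 20.3 × 0.01098 × cos(81.55°) = 32.75 mW

32.75 mW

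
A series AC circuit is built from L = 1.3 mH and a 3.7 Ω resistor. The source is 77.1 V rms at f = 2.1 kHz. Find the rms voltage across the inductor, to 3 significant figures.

75.4 V

ω = 2πf = 13190 rad/s
X_L = ωL = 17.2 Ω
Z = 3.70 + j17.2 Ω
|Z| = √(3.70² + 17.2²) = 17.5 Ω
I = V/|Z| = 4.39 A
V_L = I·|Z_L| = 4.39 × 17.2 = 75.4 V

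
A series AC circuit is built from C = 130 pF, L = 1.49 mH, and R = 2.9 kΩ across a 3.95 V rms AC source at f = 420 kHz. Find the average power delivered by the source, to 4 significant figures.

4.791 mW

ω = 2πf = 2.639e+06 rad/s
X_L = ωL = 3932 Ω
X_C = 1/(ωC) = 2915 Ω
Net reactance X = X_L − X_C = 1017 Ω
Z = 2900 + j1017 Ω
|Z| = √(2900² + 1017²) = 3073 Ω
∠Z = arctan(1017/2900) = 19.33°
I = V/|Z| = 1.285 mA
P = VI cos φ = 3.95 × 0.001285 × cos(19.33°) = 4.791 mW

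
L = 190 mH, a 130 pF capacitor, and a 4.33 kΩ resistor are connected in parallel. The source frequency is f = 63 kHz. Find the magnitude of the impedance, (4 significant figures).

4272 Ω

ω = 2πf = 395800 rad/s
X_L = ωL = 75210 Ω
X_C = 1/(ωC) = 19430 Ω
Parallel: admittances add. Y = 1/R + 1/(jωL) + jωC
Y = (0.0002309 + j3.816e-05) S
|Y| = 0.0002341 S → |Z| = 1/|Y| = 4272 Ω, ∠Z = −∠Y = -9.383°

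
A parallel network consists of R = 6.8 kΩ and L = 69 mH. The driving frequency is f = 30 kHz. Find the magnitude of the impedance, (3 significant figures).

ω = 2πf = 188500 rad/s
X_L = ωL = 13000 Ω
Parallel: admittances add. Y = 1/R + 1/(jωL)
Y = (0.000147 − j7.69e-05) S
|Y| = 0.000166 S → |Z| = 1/|Y| = 6030 Ω, ∠Z = −∠Y = 27.6°

6030 Ω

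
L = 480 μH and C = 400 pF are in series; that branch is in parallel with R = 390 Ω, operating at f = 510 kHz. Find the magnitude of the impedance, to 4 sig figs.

ω = 2πf = 3.204e+06 rad/s
X_L = ωL = 1538 Ω
X_C = 1/(ωC) = 780.2 Ω
Branch 1: Z₁ = R = 390.0 Ω
Branch 2 (series LC): Z₂ = j(X_L − X_C) = j758.0 Ω
Parallel: Z = Z₁Z₂/(Z₁+Z₂), |Z| = 346.8 Ω, ∠Z = 27.23°

346.8 Ω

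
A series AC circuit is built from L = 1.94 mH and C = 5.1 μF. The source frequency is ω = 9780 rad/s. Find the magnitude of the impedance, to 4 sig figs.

1.076 Ω

X_L = ωL = 18.97 Ω
X_C = 1/(ωC) = 20.05 Ω
Net reactance X = X_L − X_C = -1.076 Ω
Z = − j1.076 Ω
|Z| = √(0² + 1.076²) = 1.076 Ω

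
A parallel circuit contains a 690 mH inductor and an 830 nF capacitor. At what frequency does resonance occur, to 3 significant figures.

210 Hz

ω₀ = 1/√(LC) = 1/√(0.69 × 8.3e-07) = 1321 rad/s
f₀ = ω₀/(2π) = 210 Hz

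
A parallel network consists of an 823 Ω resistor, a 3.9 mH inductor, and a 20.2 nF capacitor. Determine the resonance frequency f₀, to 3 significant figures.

17.9 kHz

ω₀ = 1/√(LC) = 1/√(0.0039 × 2.02e-08) = 112700 rad/s
f₀ = ω₀/(2π) = 17.9 kHz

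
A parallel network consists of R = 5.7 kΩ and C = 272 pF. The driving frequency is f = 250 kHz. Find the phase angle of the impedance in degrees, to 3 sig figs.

-67.7°

ω = 2πf = 1.571e+06 rad/s
X_C = 1/(ωC) = 2340 Ω
Parallel: admittances add. Y = 1/R + jωC
Y = (0.000175 + j0.000427) S
|Y| = 0.000462 S → |Z| = 1/|Y| = 2170 Ω, ∠Z = −∠Y = -67.7°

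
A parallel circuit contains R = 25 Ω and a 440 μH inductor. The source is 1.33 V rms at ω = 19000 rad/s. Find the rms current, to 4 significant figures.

167.8 mA

X_L = ωL = 8.360 Ω
Parallel: admittances add. Y = 1/R + 1/(jωL)
Y = (0.04000 − j0.1196) S
|Y| = 0.1261 S → |Z| = 1/|Y| = 7.928 Ω, ∠Z = −∠Y = 71.51°
I = V/|Z| = 1.33/7.928 = 167.8 mA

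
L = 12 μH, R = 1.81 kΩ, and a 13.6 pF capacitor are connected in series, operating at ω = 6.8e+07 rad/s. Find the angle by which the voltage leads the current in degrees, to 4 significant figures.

X_L = ωL = 816.0 Ω
X_C = 1/(ωC) = 1081 Ω
Net reactance X = X_L − X_C = -265.3 Ω
Z = 1810 − j265.3 Ω
|Z| = √(1810² + 265.3²) = 1829 Ω
∠Z = arctan(-265.3/1810) = -8.339°

-8.339°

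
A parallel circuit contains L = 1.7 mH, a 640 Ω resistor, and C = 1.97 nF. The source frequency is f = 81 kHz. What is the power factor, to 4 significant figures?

0.9952

ω = 2πf = 508900 rad/s
X_L = ωL = 865.2 Ω
X_C = 1/(ωC) = 997.4 Ω
Parallel: admittances add. Y = 1/R + 1/(jωL) + jωC
Y = (0.001563 − j0.0001532) S
|Y| = 0.001570 S → |Z| = 1/|Y| = 636.9 Ω, ∠Z = −∠Y = 5.600°
cos φ = cos(5.600°) = 0.9952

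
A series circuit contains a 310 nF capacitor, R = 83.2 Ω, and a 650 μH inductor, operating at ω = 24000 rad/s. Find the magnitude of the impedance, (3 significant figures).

X_L = ωL = 15.6 Ω
X_C = 1/(ωC) = 134 Ω
Net reactance X = X_L − X_C = -119 Ω
Z = 83.2 − j119 Ω
|Z| = √(83.2² + 119²) = 145 Ω

145 Ω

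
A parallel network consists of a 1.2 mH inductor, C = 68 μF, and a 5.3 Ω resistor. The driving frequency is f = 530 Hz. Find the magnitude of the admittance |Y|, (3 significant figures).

190 mS

ω = 2πf = 3330 rad/s
X_L = ωL = 4.00 Ω
X_C = 1/(ωC) = 4.42 Ω
Parallel: admittances add. Y = 1/R + 1/(jωL) + jωC
Y = (0.189 − j0.0238) S
|Y| = 0.190 S → |Z| = 1/|Y| = 5.26 Ω, ∠Z = −∠Y = 7.19°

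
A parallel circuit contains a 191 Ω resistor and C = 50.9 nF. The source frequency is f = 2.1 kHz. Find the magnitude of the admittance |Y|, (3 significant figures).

ω = 2πf = 13190 rad/s
X_C = 1/(ωC) = 1490 Ω
Parallel: admittances add. Y = 1/R + jωC
Y = (0.00524 + j0.000672) S
|Y| = 0.00528 S → |Z| = 1/|Y| = 189 Ω, ∠Z = −∠Y = -7.31°

5.28 mS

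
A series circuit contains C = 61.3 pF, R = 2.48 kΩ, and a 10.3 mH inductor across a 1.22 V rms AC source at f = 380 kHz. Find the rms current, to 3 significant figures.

68.0 μA

ω = 2πf = 2.388e+06 rad/s
X_L = ωL = 24600 Ω
X_C = 1/(ωC) = 6830 Ω
Net reactance X = X_L − X_C = 17800 Ω
Z = 2480 + j17800 Ω
|Z| = √(2480² + 17800²) = 17900 Ω
I = V/|Z| = 1.22/17900 = 68.0 μA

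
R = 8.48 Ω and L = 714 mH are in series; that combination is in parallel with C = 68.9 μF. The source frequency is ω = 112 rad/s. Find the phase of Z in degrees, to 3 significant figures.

X_L = ωL = 80.0 Ω
X_C = 1/(ωC) = 130 Ω
Branch 1 (R+jX_L): Z₁ = 8.48 + j80.0 Ω, |Z₁| = 80.4 Ω
Branch 2 (−jX_C): Z₂ = −j130 Ω
Parallel: Z = Z₁Z₂/(Z₁+Z₂), |Z| = 207 Ω, ∠Z = 74.2°

74.2°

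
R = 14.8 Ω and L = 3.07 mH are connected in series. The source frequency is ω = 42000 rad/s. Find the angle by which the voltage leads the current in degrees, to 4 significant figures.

83.45°

X_L = ωL = 128.9 Ω
Z = 14.80 + j128.9 Ω
|Z| = √(14.80² + 128.9²) = 129.8 Ω
∠Z = arctan(128.9/14.80) = 83.45°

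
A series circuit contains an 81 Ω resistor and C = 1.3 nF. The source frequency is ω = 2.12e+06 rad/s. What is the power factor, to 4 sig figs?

X_C = 1/(ωC) = 362.8 Ω
Z = 81.00 − j362.8 Ω
|Z| = √(81.00² + 362.8²) = 371.8 Ω
∠Z = arctan(-362.8/81.00) = -77.42°
cos φ = cos(-77.42°) = 0.2179

0.2179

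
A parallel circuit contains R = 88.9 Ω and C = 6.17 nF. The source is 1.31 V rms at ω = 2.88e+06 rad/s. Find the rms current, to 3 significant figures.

27.6 mA

X_C = 1/(ωC) = 56.3 Ω
Parallel: admittances add. Y = 1/R + jωC
Y = (0.0112 + j0.0178) S
|Y| = 0.0210 S → |Z| = 1/|Y| = 47.5 Ω, ∠Z = −∠Y = -57.7°
I = V/|Z| = 1.31/47.5 = 27.6 mA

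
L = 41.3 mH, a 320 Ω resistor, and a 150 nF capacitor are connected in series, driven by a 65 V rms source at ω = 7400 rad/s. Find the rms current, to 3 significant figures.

96.2 mA

X_L = ωL = 306 Ω
X_C = 1/(ωC) = 901 Ω
Net reactance X = X_L − X_C = -595 Ω
Z = 320 − j595 Ω
|Z| = √(320² + 595²) = 676 Ω
I = V/|Z| = 65/676 = 96.2 mA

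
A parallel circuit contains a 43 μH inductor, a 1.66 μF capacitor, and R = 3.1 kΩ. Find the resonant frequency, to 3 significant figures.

18.8 kHz

ω₀ = 1/√(LC) = 1/√(4.3e-05 × 1.66e-06) = 118400 rad/s
f₀ = ω₀/(2π) = 18.8 kHz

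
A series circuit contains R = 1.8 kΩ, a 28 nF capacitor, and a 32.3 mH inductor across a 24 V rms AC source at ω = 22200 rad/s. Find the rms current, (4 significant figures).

X_L = ωL = 717.1 Ω
X_C = 1/(ωC) = 1609 Ω
Net reactance X = X_L − X_C = -891.7 Ω
Z = 1800 − j891.7 Ω
|Z| = √(1800² + 891.7²) = 2009 Ω
I = V/|Z| = 24/2009 = 11.95 mA

11.95 mA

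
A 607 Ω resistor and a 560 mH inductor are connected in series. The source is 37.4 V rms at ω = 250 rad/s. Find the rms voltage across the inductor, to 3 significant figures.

8.41 V

X_L = ωL = 140 Ω
Z = 607 + j140 Ω
|Z| = √(607² + 140²) = 623 Ω
I = V/|Z| = 60.0 mA
V_L = I·|Z_L| = 0.0600 × 140 = 8.41 V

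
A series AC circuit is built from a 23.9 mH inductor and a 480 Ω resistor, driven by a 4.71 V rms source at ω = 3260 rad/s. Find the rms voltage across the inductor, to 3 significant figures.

X_L = ωL = 77.9 Ω
Z = 480 + j77.9 Ω
|Z| = √(480² + 77.9²) = 486 Ω
I = V/|Z| = 9.69 mA
V_L = I·|Z_L| = 0.00969 × 77.9 = 0.755 V

0.755 V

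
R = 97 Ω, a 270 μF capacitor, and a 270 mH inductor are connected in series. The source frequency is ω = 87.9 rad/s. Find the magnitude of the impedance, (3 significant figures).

98.7 Ω

X_L = ωL = 23.7 Ω
X_C = 1/(ωC) = 42.1 Ω
Net reactance X = X_L − X_C = -18.4 Ω
Z = 97.0 − j18.4 Ω
|Z| = √(97.0² + 18.4²) = 98.7 Ω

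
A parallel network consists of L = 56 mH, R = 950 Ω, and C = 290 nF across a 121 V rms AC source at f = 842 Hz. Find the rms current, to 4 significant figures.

256.6 mA

ω = 2πf = 5290 rad/s
X_L = ωL = 296.3 Ω
X_C = 1/(ωC) = 651.8 Ω
Parallel: admittances add. Y = 1/R + 1/(jωL) + jωC
Y = (0.001053 − j0.001841) S
|Y| = 0.002121 S → |Z| = 1/|Y| = 471.5 Ω, ∠Z = −∠Y = 60.24°
I = V/|Z| = 121/471.5 = 256.6 mA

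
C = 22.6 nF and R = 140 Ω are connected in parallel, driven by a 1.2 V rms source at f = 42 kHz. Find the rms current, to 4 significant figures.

ω = 2πf = 263900 rad/s
X_C = 1/(ωC) = 167.7 Ω
Parallel: admittances add. Y = 1/R + jωC
Y = (0.007143 + j0.005964) S
|Y| = 0.009305 S → |Z| = 1/|Y| = 107.5 Ω, ∠Z = −∠Y = -39.86°
I = V/|Z| = 1.2/107.5 = 11.17 mA

11.17 mA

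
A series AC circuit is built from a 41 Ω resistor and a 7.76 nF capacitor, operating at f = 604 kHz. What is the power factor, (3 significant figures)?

ω = 2πf = 3.795e+06 rad/s
X_C = 1/(ωC) = 34.0 Ω
Z = 41.0 − j34.0 Ω
|Z| = √(41.0² + 34.0²) = 53.2 Ω
∠Z = arctan(-34.0/41.0) = -39.6°
cos φ = cos(-39.6°) = 0.770

0.770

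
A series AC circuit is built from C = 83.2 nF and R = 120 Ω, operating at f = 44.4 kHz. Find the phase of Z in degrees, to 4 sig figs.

-19.75°

ω = 2πf = 279000 rad/s
X_C = 1/(ωC) = 43.08 Ω
Z = 120.0 − j43.08 Ω
|Z| = √(120.0² + 43.08²) = 127.5 Ω
∠Z = arctan(-43.08/120.0) = -19.75°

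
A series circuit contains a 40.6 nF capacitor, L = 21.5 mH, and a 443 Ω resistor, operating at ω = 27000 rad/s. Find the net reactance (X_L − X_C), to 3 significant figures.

X_L = ωL = 580 Ω
X_C = 1/(ωC) = 912 Ω
X = 580 − 912 = -332 Ω

-332 Ω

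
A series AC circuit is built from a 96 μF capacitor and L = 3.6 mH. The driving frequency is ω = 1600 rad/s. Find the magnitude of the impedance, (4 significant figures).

X_L = ωL = 5.760 Ω
X_C = 1/(ωC) = 6.510 Ω
Net reactance X = X_L − X_C = -0.7504 Ω
Z = − j0.7504 Ω
|Z| = √(0² + 0.7504²) = 0.7504 Ω

0.7504 Ω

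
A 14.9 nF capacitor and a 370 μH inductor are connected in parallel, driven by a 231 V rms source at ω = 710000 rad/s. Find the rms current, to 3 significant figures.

1.56 A

X_L = ωL = 263 Ω
X_C = 1/(ωC) = 94.5 Ω
Parallel: admittances add. Y = 1/(jωL) + jωC
Y = (0 + j0.00677) S
|Y| = 0.00677 S → |Z| = 1/|Y| = 148 Ω, ∠Z = −∠Y = -90.0°
I = V/|Z| = 231/148 = 1.56 A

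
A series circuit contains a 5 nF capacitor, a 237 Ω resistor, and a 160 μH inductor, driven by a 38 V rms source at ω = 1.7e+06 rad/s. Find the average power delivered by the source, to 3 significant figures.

4.28 W

X_L = ωL = 272 Ω
X_C = 1/(ωC) = 118 Ω
Net reactance X = X_L − X_C = 154 Ω
Z = 237 + j154 Ω
|Z| = √(237² + 154²) = 283 Ω
∠Z = arctan(154/237) = 33.1°
I = V/|Z| = 134 mA
P = VI cos φ = 38 × 0.134 × cos(33.1°) = 4.28 W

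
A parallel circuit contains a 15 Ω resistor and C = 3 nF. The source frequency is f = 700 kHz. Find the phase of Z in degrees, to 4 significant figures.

ω = 2πf = 4.398e+06 rad/s
X_C = 1/(ωC) = 75.79 Ω
Parallel: admittances add. Y = 1/R + jωC
Y = (0.06667 + j0.01319) S
|Y| = 0.06796 S → |Z| = 1/|Y| = 14.71 Ω, ∠Z = −∠Y = -11.20°

-11.20°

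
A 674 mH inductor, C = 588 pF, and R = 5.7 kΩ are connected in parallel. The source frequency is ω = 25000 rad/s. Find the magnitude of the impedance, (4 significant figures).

X_L = ωL = 16850 Ω
X_C = 1/(ωC) = 68030 Ω
Parallel: admittances add. Y = 1/R + 1/(jωL) + jωC
Y = (0.0001754 − j4.465e-05) S
|Y| = 0.0001810 S → |Z| = 1/|Y| = 5524 Ω, ∠Z = −∠Y = 14.28°

5524 Ω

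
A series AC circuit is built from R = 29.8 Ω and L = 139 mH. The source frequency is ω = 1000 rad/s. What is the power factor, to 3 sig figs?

0.210

X_L = ωL = 139 Ω
Z = 29.8 + j139 Ω
|Z| = √(29.8² + 139²) = 142 Ω
∠Z = arctan(139/29.8) = 77.9°
cos φ = cos(77.9°) = 0.210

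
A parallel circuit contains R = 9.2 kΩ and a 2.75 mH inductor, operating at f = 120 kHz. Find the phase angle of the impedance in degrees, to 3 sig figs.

77.3°

ω = 2πf = 754000 rad/s
X_L = ωL = 2070 Ω
Parallel: admittances add. Y = 1/R + 1/(jωL)
Y = (0.000109 − j0.000482) S
|Y| = 0.000494 S → |Z| = 1/|Y| = 2020 Ω, ∠Z = −∠Y = 77.3°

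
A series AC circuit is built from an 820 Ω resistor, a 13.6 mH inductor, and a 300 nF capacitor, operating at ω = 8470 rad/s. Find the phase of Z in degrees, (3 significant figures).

X_L = ωL = 115 Ω
X_C = 1/(ωC) = 394 Ω
Net reactance X = X_L − X_C = -278 Ω
Z = 820 − j278 Ω
|Z| = √(820² + 278²) = 866 Ω
∠Z = arctan(-278/820) = -18.8°

-18.8°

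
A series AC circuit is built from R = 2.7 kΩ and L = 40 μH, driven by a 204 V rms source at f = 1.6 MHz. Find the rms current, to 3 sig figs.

74.7 mA

ω = 2πf = 1.005e+07 rad/s
X_L = ωL = 402 Ω
Z = 2700 + j402 Ω
|Z| = √(2700² + 402²) = 2730 Ω
I = V/|Z| = 204/2730 = 74.7 mA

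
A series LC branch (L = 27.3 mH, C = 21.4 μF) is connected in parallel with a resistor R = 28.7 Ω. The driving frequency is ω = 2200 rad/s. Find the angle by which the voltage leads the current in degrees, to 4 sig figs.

36.48°

X_L = ωL = 60.06 Ω
X_C = 1/(ωC) = 21.24 Ω
Branch 1: Z₁ = R = 28.70 Ω
Branch 2 (series LC): Z₂ = j(X_L − X_C) = j38.82 Ω
Parallel: Z = Z₁Z₂/(Z₁+Z₂), |Z| = 23.08 Ω, ∠Z = 36.48°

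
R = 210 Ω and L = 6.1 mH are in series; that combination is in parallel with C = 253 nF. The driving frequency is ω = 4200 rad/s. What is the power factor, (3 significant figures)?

0.995

X_L = ωL = 25.6 Ω
X_C = 1/(ωC) = 941 Ω
Branch 1 (R+jX_L): Z₁ = 210 + j25.6 Ω, |Z₁| = 212 Ω
Branch 2 (−jX_C): Z₂ = −j941 Ω
Parallel: Z = Z₁Z₂/(Z₁+Z₂), |Z| = 212 Ω, ∠Z = -5.96°
cos φ = cos(-5.96°) = 0.995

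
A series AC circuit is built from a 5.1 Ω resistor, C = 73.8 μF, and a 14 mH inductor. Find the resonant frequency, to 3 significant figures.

157 Hz

ω₀ = 1/√(LC) = 1/√(0.014 × 7.38e-05) = 983.8 rad/s
f₀ = ω₀/(2π) = 157 Hz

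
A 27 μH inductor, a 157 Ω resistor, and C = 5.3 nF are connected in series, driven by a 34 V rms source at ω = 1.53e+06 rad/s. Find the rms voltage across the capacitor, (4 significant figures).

X_L = ωL = 41.31 Ω
X_C = 1/(ωC) = 123.3 Ω
Net reactance X = X_L − X_C = -82.01 Ω
Z = 157.0 − j82.01 Ω
|Z| = √(157.0² + 82.01²) = 177.1 Ω
I = V/|Z| = 192.0 mA
V_C = I·|Z_C| = 0.1920 × 123.3 = 23.67 V

23.67 V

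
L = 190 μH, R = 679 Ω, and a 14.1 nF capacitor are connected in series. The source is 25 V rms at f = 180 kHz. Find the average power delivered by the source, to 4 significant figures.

ω = 2πf = 1.131e+06 rad/s
X_L = ωL = 214.9 Ω
X_C = 1/(ωC) = 62.71 Ω
Net reactance X = X_L − X_C = 152.2 Ω
Z = 679.0 + j152.2 Ω
|Z| = √(679.0² + 152.2²) = 695.8 Ω
∠Z = arctan(152.2/679.0) = 12.63°
I = V/|Z| = 35.93 mA
P = VI cos φ = 25 × 0.03593 × cos(12.63°) = 876.4 mW

876.4 mW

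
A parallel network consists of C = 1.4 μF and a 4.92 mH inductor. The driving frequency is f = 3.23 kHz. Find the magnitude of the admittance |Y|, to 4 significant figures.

18.40 mS

ω = 2πf = 20290 rad/s
X_L = ωL = 99.85 Ω
X_C = 1/(ωC) = 35.20 Ω
Parallel: admittances add. Y = 1/(jωL) + jωC
Y = (0 + j0.01840) S
|Y| = 0.01840 S → |Z| = 1/|Y| = 54.36 Ω, ∠Z = −∠Y = -90.00°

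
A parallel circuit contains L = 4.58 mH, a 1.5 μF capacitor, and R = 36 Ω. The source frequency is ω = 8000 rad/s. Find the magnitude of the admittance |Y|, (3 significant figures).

X_L = ωL = 36.6 Ω
X_C = 1/(ωC) = 83.3 Ω
Parallel: admittances add. Y = 1/R + 1/(jωL) + jωC
Y = (0.0278 − j0.0153) S
|Y| = 0.0317 S → |Z| = 1/|Y| = 31.5 Ω, ∠Z = −∠Y = 28.8°

31.7 mS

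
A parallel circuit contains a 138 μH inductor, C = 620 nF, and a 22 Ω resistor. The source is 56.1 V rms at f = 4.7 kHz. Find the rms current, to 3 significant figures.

13.0 A

ω = 2πf = 29530 rad/s
X_L = ωL = 4.08 Ω
X_C = 1/(ωC) = 54.6 Ω
Parallel: admittances add. Y = 1/R + 1/(jωL) + jωC
Y = (0.0455 − j0.227) S
|Y| = 0.232 S → |Z| = 1/|Y| = 4.32 Ω, ∠Z = −∠Y = 78.7°
I = V/|Z| = 56.1/4.32 = 13.0 A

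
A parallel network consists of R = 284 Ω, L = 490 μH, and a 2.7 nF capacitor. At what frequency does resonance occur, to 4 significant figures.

ω₀ = 1/√(LC) = 1/√(0.00049 × 2.7e-09) = 869400 rad/s
f₀ = ω₀/(2π) = 138.4 kHz

138.4 kHz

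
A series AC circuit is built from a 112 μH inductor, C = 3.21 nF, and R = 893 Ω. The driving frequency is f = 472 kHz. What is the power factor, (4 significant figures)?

ω = 2πf = 2.966e+06 rad/s
X_L = ωL = 332.2 Ω
X_C = 1/(ωC) = 105.0 Ω
Net reactance X = X_L − X_C = 227.1 Ω
Z = 893.0 + j227.1 Ω
|Z| = √(893.0² + 227.1²) = 921.4 Ω
∠Z = arctan(227.1/893.0) = 14.27°
cos φ = cos(14.27°) = 0.9691

0.9691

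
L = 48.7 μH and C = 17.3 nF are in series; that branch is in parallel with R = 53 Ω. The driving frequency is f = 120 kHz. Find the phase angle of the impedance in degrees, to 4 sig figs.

-53.00°

ω = 2πf = 754000 rad/s
X_L = ωL = 36.72 Ω
X_C = 1/(ωC) = 76.66 Ω
Branch 1: Z₁ = R = 53.00 Ω
Branch 2 (series LC): Z₂ = j(X_L − X_C) = −j39.95 Ω
Parallel: Z = Z₁Z₂/(Z₁+Z₂), |Z| = 31.90 Ω, ∠Z = -53.00°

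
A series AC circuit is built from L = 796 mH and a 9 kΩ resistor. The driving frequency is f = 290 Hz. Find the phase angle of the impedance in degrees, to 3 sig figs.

ω = 2πf = 1822 rad/s
X_L = ωL = 1450 Ω
Z = 9000 + j1450 Ω
|Z| = √(9000² + 1450²) = 9120 Ω
∠Z = arctan(1450/9000) = 9.15°

9.15°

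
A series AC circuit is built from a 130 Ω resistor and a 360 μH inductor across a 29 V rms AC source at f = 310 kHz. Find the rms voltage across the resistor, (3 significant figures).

ω = 2πf = 1.948e+06 rad/s
X_L = ωL = 701 Ω
Z = 130 + j701 Ω
|Z| = √(130² + 701²) = 713 Ω
I = V/|Z| = 40.7 mA
V_R = I·|Z_R| = 0.0407 × 130 = 5.29 V

5.29 V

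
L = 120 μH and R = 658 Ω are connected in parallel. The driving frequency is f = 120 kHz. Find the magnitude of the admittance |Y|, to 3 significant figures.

11.2 mS

ω = 2πf = 754000 rad/s
X_L = ωL = 90.5 Ω
Parallel: admittances add. Y = 1/R + 1/(jωL)
Y = (0.00152 − j0.0111) S
|Y| = 0.0112 S → |Z| = 1/|Y| = 89.6 Ω, ∠Z = −∠Y = 82.2°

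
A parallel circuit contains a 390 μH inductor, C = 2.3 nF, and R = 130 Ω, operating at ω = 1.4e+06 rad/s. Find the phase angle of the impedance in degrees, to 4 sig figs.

X_L = ωL = 546.0 Ω
X_C = 1/(ωC) = 310.6 Ω
Parallel: admittances add. Y = 1/R + 1/(jωL) + jωC
Y = (0.007692 + j0.001388) S
|Y| = 0.007817 S → |Z| = 1/|Y| = 127.9 Ω, ∠Z = −∠Y = -10.23°

-10.23°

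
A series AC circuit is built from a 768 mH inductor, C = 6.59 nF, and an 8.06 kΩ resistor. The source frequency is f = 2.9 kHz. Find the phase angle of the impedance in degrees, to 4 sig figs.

35.11°

ω = 2πf = 18220 rad/s
X_L = ωL = 13990 Ω
X_C = 1/(ωC) = 8328 Ω
Net reactance X = X_L − X_C = 5666 Ω
Z = 8060 + j5666 Ω
|Z| = √(8060² + 5666²) = 9852 Ω
∠Z = arctan(5666/8060) = 35.11°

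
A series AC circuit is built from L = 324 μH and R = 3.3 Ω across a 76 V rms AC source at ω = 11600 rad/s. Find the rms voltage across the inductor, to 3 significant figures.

X_L = ωL = 3.76 Ω
Z = 3.30 + j3.76 Ω
|Z| = √(3.30² + 3.76²) = 5.00 Ω
I = V/|Z| = 15.2 A
V_L = I·|Z_L| = 15.2 × 3.76 = 57.1 V

57.1 V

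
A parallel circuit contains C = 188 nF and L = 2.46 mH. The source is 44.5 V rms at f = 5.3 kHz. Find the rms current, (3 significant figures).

265 mA

ω = 2πf = 33300 rad/s
X_L = ωL = 81.9 Ω
X_C = 1/(ωC) = 160 Ω
Parallel: admittances add. Y = 1/(jωL) + jωC
Y = (0 − j0.00595) S
|Y| = 0.00595 S → |Z| = 1/|Y| = 168 Ω, ∠Z = −∠Y = 90.0°
I = V/|Z| = 44.5/168 = 265 mA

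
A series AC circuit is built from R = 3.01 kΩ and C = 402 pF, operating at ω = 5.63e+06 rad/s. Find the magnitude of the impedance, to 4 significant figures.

3042 Ω

X_C = 1/(ωC) = 441.8 Ω
Z = 3010 − j441.8 Ω
|Z| = √(3010² + 441.8²) = 3042 Ω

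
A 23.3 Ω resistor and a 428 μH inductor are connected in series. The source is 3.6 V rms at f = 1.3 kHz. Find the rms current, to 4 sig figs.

152.8 mA

ω = 2πf = 8168 rad/s
X_L = ωL = 3.496 Ω
Z = 23.30 + j3.496 Ω
|Z| = √(23.30² + 3.496²) = 23.56 Ω
I = V/|Z| = 3.6/23.56 = 152.8 mA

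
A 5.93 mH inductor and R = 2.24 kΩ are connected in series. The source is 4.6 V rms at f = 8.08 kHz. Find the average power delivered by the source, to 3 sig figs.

ω = 2πf = 50770 rad/s
X_L = ωL = 301 Ω
Z = 2240 + j301 Ω
|Z| = √(2240² + 301²) = 2260 Ω
∠Z = arctan(301/2240) = 7.65°
I = V/|Z| = 2.04 mA
P = VI cos φ = 4.6 × 0.00204 × cos(7.65°) = 9.28 mW

9.28 mW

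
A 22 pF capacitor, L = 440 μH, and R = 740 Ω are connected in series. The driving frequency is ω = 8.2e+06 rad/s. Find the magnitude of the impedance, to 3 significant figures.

2070 Ω

X_L = ωL = 3610 Ω
X_C = 1/(ωC) = 5540 Ω
Net reactance X = X_L − X_C = -1940 Ω
Z = 740 − j1940 Ω
|Z| = √(740² + 1940²) = 2070 Ω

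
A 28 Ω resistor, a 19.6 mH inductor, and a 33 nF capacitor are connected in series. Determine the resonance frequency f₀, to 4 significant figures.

6.258 kHz

ω₀ = 1/√(LC) = 1/√(0.0196 × 3.3e-08) = 39320 rad/s
f₀ = ω₀/(2π) = 6.258 kHz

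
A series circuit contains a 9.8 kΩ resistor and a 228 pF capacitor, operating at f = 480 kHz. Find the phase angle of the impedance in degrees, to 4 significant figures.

-8.441°

ω = 2πf = 3.016e+06 rad/s
X_C = 1/(ωC) = 1454 Ω
Z = 9800 − j1454 Ω
|Z| = √(9800² + 1454²) = 9907 Ω
∠Z = arctan(-1454/9800) = -8.441°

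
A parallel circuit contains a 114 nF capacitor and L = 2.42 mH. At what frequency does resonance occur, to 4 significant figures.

ω₀ = 1/√(LC) = 1/√(0.00242 × 1.14e-07) = 60210 rad/s
f₀ = ω₀/(2π) = 9.582 kHz

9.582 kHz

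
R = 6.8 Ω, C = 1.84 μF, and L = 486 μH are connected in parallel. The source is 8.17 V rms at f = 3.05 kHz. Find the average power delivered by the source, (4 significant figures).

ω = 2πf = 19160 rad/s
X_L = ωL = 9.314 Ω
X_C = 1/(ωC) = 28.36 Ω
Parallel: admittances add. Y = 1/R + 1/(jωL) + jωC
Y = (0.1471 − j0.07211) S
|Y| = 0.1638 S → |Z| = 1/|Y| = 6.106 Ω, ∠Z = −∠Y = 26.12°
I = V/|Z| = 1.338 A
P = VI cos φ = 8.17 × 1.338 × cos(26.12°) = 9.816 W

9.816 W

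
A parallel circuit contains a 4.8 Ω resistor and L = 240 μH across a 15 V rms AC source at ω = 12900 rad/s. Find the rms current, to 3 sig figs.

5.77 A

X_L = ωL = 3.10 Ω
Parallel: admittances add. Y = 1/R + 1/(jωL)
Y = (0.208 − j0.323) S
|Y| = 0.384 S → |Z| = 1/|Y| = 2.60 Ω, ∠Z = −∠Y = 57.2°
I = V/|Z| = 15/2.60 = 5.77 A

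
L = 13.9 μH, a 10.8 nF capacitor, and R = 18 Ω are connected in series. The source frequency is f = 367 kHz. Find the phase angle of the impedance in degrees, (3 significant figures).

ω = 2πf = 2.306e+06 rad/s
X_L = ωL = 32.1 Ω
X_C = 1/(ωC) = 40.2 Ω
Net reactance X = X_L − X_C = -8.10 Ω
Z = 18.0 − j8.10 Ω
|Z| = √(18.0² + 8.10²) = 19.7 Ω
∠Z = arctan(-8.10/18.0) = -24.2°

-24.2°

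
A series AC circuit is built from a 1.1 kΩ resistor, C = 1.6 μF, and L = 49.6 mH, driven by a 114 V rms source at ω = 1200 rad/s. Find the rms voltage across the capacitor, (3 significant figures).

49.8 V

X_L = ωL = 59.5 Ω
X_C = 1/(ωC) = 521 Ω
Net reactance X = X_L − X_C = -461 Ω
Z = 1100 − j461 Ω
|Z| = √(1100² + 461²) = 1190 Ω
I = V/|Z| = 95.6 mA
V_C = I·|Z_C| = 0.0956 × 521 = 49.8 V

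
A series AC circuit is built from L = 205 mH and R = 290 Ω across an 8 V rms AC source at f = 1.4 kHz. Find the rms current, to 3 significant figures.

ω = 2πf = 8796 rad/s
X_L = ωL = 1800 Ω
Z = 290 + j1800 Ω
|Z| = √(290² + 1800²) = 1830 Ω
I = V/|Z| = 8/1830 = 4.38 mA

4.38 mA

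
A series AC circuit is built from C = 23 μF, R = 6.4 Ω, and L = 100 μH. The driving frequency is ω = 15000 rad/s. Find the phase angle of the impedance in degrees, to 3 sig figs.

X_L = ωL = 1.50 Ω
X_C = 1/(ωC) = 2.90 Ω
Net reactance X = X_L − X_C = -1.40 Ω
Z = 6.40 − j1.40 Ω
|Z| = √(6.40² + 1.40²) = 6.55 Ω
∠Z = arctan(-1.40/6.40) = -12.3°

-12.3°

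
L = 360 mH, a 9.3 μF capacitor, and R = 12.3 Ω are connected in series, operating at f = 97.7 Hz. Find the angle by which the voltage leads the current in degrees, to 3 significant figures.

75.0°

ω = 2πf = 613.9 rad/s
X_L = ωL = 221 Ω
X_C = 1/(ωC) = 175 Ω
Net reactance X = X_L − X_C = 45.8 Ω
Z = 12.3 + j45.8 Ω
|Z| = √(12.3² + 45.8²) = 47.5 Ω
∠Z = arctan(45.8/12.3) = 75.0°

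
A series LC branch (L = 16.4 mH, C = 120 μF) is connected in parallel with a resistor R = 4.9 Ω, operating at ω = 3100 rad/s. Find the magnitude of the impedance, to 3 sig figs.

X_L = ωL = 50.8 Ω
X_C = 1/(ωC) = 2.69 Ω
Branch 1: Z₁ = R = 4.90 Ω
Branch 2 (series LC): Z₂ = j(X_L − X_C) = j48.2 Ω
Parallel: Z = Z₁Z₂/(Z₁+Z₂), |Z| = 4.87 Ω, ∠Z = 5.81°

4.87 Ω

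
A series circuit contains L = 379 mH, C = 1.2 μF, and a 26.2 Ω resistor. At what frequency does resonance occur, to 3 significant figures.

236 Hz

ω₀ = 1/√(LC) = 1/√(0.379 × 1.2e-06) = 1483 rad/s
f₀ = ω₀/(2π) = 236 Hz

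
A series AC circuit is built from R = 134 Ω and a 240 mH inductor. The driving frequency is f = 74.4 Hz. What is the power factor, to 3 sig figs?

0.767

ω = 2πf = 467.5 rad/s
X_L = ωL = 112 Ω
Z = 134 + j112 Ω
|Z| = √(134² + 112²) = 175 Ω
∠Z = arctan(112/134) = 39.9°
cos φ = cos(39.9°) = 0.767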